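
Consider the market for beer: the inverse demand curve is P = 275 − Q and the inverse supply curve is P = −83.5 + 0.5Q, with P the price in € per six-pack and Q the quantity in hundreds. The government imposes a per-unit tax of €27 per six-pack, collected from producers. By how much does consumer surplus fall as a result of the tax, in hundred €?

Consumer surplus falls by €4140 hundred.

Rewrite in direct form: Qd = 275 − P and Qs = 2P + 167.
Without the tax, 275 − P = 2P + 167 gives 3P = 108, so P* = €36 and Q* = 239.
With the tax collected from producers, supply shifts: Qs = 2(P − 27) + 167.
New equilibrium: buyers pay €54, producers receive €27, Q = 221. (Wedge: Pb − Ps = 27.)
ΔCS is the trapezoid between Q = 221 and Q = 239 of height €18: ½ · (239 + 221) · 18 = €4140.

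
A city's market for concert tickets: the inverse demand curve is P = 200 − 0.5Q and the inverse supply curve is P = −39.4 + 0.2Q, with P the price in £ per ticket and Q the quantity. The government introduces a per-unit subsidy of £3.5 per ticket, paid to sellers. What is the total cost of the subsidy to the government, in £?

Rewrite in direct form: Qd = 400 − 2P and Qs = 5P + 197.
Without the subsidy, 400 − 2P = 5P + 197 gives 7P = 203, so P* = £29 and Q* = 342.
With a per-unit subsidy paid to sellers, each receives P + 3.5 per unit sold, so supply becomes Qs = 5(P + 3.5) + 197.
Solving gives Q = 347 with consumers paying £26.5 and sellers receiving £30 (the £3.5 wedge).
Outlay = t · Q = 3.5 · 347 = £1214.5.

Government outlay = £1214.5.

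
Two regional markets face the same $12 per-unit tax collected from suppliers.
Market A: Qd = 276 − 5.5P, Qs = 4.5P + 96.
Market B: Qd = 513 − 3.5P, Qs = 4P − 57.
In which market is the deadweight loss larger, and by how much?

Market A, by $43.8.

Market A: pre-tax P* = $18, Q* = 177; post-tax Q = 147.3; deadweight loss = $178.2.
Market B: pre-tax P* = $76, Q* = 247; post-tax Q = 224.6; deadweight loss = $134.4.
Difference: $178.2 vs $134.4 → market A is larger by $43.8.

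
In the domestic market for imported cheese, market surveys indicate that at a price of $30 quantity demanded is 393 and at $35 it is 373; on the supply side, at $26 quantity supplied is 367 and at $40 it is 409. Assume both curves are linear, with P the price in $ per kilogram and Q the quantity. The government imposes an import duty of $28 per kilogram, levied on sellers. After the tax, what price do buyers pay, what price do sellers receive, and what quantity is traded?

Demand slope: (373 − 393)/(35 − 30) = -4, so Qd = 513 − 4P.
Supply slope: (409 − 367)/(40 − 26) = 3, so Qs = 3P + 289.
Before the tax: set 513 − 4P = 3P + 289 → P* = $32, Q* = 385.
With the tax collected from sellers, supply shifts: Qs = 3(P − 28) + 289.
Solving gives Q = 337 with buyers paying $44 and sellers receiving $16 (the $28 wedge).
The less price-elastic side of the market bears the larger share of a per-unit tax.

Buyers pay $44; sellers receive $16; quantity = 337.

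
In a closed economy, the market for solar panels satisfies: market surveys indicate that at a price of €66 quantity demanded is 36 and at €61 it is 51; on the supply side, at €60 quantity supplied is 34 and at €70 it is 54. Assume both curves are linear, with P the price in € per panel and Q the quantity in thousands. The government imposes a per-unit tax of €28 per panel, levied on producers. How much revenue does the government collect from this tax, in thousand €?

Demand slope: (51 − 36)/(61 − 66) = -3, so Qd = 234 − 3P.
Supply slope: (54 − 34)/(70 − 60) = 2, so Qs = 2P − 86.
Without the tax, 234 − 3P = 2P − 86 gives 5P = 320, so P* = €64 and Q* = 42.
With the tax collected from producers, supply shifts: Qs = 2(P − 28) − 86.
New equilibrium: buyers pay €75.2, producers receive €47.2, Q = 8.4. (Wedge: Pb − Ps = 28.)
Revenue = t · Q = 28 · 8.4 = €235.2.

Tax revenue = €235.2 thousand.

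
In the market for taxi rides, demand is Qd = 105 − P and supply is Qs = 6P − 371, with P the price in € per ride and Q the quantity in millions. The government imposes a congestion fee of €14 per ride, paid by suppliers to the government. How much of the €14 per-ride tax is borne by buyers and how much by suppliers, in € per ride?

Before the tax: set 105 − P = 6P − 371 → P* = €68, Q* = 37.
With the tax collected from suppliers, supply shifts: Qs = 6(P − 14) − 371.
New equilibrium: buyers pay €80, suppliers receive €66, Q = 25. (Wedge: Pb − Ps = 14.)
Burden on buyers: €12; on suppliers: €2. (They sum to €14.)

Buyers bear €12 per ride; suppliers bear €2 per ride.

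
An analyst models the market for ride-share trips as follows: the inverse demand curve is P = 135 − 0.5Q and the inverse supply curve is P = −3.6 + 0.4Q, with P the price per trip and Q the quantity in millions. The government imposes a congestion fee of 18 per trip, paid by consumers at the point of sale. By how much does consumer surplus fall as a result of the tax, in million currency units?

Consumer surplus falls by 1440 million.

Rewrite in direct form: Qd = 270 − 2P and Qs = 2.5P + 9.
Before the tax: set 270 − 2P = 2.5P + 9 → P* = 58, Q* = 154.
With the tax collected from consumers, demand (in seller-price terms) shifts: Qd = 270 − 2(P + 18).
New equilibrium: consumers pay 68, producers receive 50, Q = 134. (Wedge: Pb − Ps = 18.)
ΔCS is the trapezoid between Q = 134 and Q = 154 of height 10: ½ · (154 + 134) · 10 = 1440.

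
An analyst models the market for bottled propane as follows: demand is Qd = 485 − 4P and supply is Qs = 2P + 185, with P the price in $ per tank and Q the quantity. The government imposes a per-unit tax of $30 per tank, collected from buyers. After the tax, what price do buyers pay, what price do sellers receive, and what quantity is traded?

Buyers pay $60; sellers receive $30; quantity = 245.

Without the tax, 485 − 4P = 2P + 185 gives 6P = 300, so P* = $50 and Q* = 285.
With the tax collected from buyers, demand (in seller-price terms) shifts: Qd = 485 − 4(P + 30).
New equilibrium: buyers pay $60, sellers receive $30, Q = 245. (Wedge: Pb − Ps = 30.)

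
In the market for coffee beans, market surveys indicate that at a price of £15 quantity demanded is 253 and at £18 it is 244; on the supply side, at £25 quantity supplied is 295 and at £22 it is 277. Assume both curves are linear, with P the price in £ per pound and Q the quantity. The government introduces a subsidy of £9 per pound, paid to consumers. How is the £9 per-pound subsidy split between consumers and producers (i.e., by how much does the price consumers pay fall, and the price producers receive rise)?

Demand slope: (244 − 253)/(18 − 15) = -3, so Qd = 298 − 3P.
Supply slope: (277 − 295)/(22 − 25) = 6, so Qs = 6P + 145.
Without the subsidy, 298 − 3P = 6P + 145 gives 9P = 153, so P* = £17 and Q* = 247.
With a per-unit subsidy paid to consumers, each effectively pays P − 9, so demand becomes Qd = 298 − 3(P − 9).
Solving gives Q = 265 with consumers paying £11 and producers receiving £20 (the £9 wedge).
Gain to consumers: £6; to producers: £3. (They sum to £9.)

Consumers gain £6 per pound; producers gain £3 per pound.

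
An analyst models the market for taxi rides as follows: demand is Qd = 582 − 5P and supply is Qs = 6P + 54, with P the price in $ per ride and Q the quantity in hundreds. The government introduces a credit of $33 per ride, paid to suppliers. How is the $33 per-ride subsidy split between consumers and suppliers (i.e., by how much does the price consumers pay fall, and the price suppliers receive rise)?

Consumers gain $18 per ride; suppliers gain $15 per ride.

Without the subsidy, 582 − 5P = 6P + 54 gives 11P = 528, so P* = $48 and Q* = 342.
With a per-unit subsidy paid to suppliers, each receives P + 33 per unit sold, so supply becomes Qs = 6(P + 33) + 54.
New equilibrium: consumers pay $30, suppliers receive $63, Q = 432. (Wedge: Pb − Ps = −33.)
Gain to consumers: $18; to suppliers: $15. (They sum to $33.)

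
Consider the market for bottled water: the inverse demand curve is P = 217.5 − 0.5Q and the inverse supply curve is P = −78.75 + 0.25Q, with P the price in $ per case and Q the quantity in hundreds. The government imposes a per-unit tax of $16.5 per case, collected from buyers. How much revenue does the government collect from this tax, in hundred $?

Tax revenue = $6154.5 hundred.

Rewrite in direct form: Qd = 435 − 2P and Qs = 4P + 315.
Without the tax, 435 − 2P = 4P + 315 gives 6P = 120, so P* = $20 and Q* = 395.
With the tax collected from buyers, demand (in seller-price terms) shifts: Qd = 435 − 2(P + 16.5).
New equilibrium: buyers pay $31, suppliers receive $14.5, Q = 373. (Wedge: Pb − Ps = 16.5.)
Revenue = t · Q = 16.5 · 373 = $6154.5.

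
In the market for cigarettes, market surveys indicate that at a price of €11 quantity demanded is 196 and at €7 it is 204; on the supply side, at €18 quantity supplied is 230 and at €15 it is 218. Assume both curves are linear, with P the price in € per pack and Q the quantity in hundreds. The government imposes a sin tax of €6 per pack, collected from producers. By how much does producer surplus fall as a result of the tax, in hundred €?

Demand slope: (204 − 196)/(7 − 11) = -2, so Qd = 218 − 2P.
Supply slope: (218 − 230)/(15 − 18) = 4, so Qs = 4P + 158.
Before the tax: set 218 − 2P = 4P + 158 → P* = €10, Q* = 198.
With the tax collected from producers, supply shifts: Qs = 4(P − 6) + 158.
Solving gives Q = 190 with buyers paying €14 and producers receiving €8 (the €6 wedge).
ΔPS is the trapezoid between Q = 190 and Q = 198 of height €2: ½ · (198 + 190) · 2 = €388.

Producer surplus falls by €388 hundred.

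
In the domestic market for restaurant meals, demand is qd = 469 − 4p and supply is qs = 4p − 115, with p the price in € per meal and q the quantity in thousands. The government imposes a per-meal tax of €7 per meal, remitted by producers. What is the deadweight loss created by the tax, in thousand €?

Deadweight loss = €49 thousand.

Before the tax: set 469 − 4p = 4p − 115 → p* = €73, q* = 177.
With the tax collected from producers, supply shifts: qs = 4(p − 7) − 115.
Solving gives q = 163 with consumers paying €76.5 and producers receiving €69.5 (the €7 wedge).
Quantity falls by |ΔQ| = |177 − 163| = 14.
DWL = ½ · t · |ΔQ| = ½ · 7 · 14 = €49.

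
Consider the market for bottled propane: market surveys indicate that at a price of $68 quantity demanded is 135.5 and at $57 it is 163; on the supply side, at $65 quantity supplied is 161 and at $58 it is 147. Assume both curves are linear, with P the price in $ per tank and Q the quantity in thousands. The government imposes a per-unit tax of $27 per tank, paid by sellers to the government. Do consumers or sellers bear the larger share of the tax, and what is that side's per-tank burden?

Sellers bear the larger share: $15 per tank.

Demand slope: (163 − 135.5)/(57 − 68) = -2.5, so Qd = 305.5 − 2.5P.
Supply slope: (147 − 161)/(58 − 65) = 2, so Qs = 2P + 31.
Before the tax: set 305.5 − 2.5P = 2P + 31 → P* = $61, Q* = 153.
With the tax collected from sellers, supply shifts: Qs = 2(P − 27) + 31.
New equilibrium: consumers pay $73, sellers receive $46, Q = 123. (Wedge: Pb − Ps = 27.)
Per-tank burden: consumers $12, sellers $15.
Sellers take the larger share because supply is less price-elastic here (demand slope 2.5 vs supply slope 2).
The less price-elastic side of the market bears the larger share of a per-unit tax.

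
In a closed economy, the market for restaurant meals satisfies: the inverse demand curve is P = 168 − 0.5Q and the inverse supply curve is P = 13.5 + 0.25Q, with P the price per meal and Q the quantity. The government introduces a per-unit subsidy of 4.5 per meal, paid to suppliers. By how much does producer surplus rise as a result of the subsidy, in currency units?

Rewrite in direct form: Qd = 336 − 2P and Qs = 4P − 54.
Without the subsidy, 336 − 2P = 4P − 54 gives 6P = 390, so P* = 65 and Q* = 206.
With a per-unit subsidy paid to suppliers, each receives P + 4.5 per unit sold, so supply becomes Qs = 4(P + 4.5) − 54.
Solving gives Q = 212 with buyers paying 62 and suppliers receiving 66.5 (the 4.5 wedge).
ΔPS is the trapezoid between Q = 212 and Q = 206 of height 1.5: ½ · (206 + 212) · 1.5 = 313.5.

Producer surplus rises by 313.5.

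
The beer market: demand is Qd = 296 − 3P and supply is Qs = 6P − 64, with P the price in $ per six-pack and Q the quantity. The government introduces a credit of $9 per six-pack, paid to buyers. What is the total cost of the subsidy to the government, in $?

Without the subsidy, 296 − 3P = 6P − 64 gives 9P = 360, so P* = $40 and Q* = 176.
With a per-unit subsidy paid to buyers, each effectively pays P − 9, so demand becomes Qd = 296 − 3(P − 9).
Solving gives Q = 194 with buyers paying $34 and sellers receiving $43 (the $9 wedge).
Outlay = t · Q = 9 · 194 = $1746.

Government outlay = $1746.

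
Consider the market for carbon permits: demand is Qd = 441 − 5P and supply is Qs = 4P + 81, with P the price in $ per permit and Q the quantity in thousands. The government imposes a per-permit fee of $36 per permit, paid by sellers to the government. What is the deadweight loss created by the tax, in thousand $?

Before the tax: set 441 − 5P = 4P + 81 → P* = $40, Q* = 241.
With the tax collected from sellers, supply shifts: Qs = 4(P − 36) + 81.
New equilibrium: buyers pay $56, sellers receive $20, Q = 161. (Wedge: Pb − Ps = 36.)
Quantity falls by |ΔQ| = |241 − 161| = 80.
DWL = ½ · t · |ΔQ| = ½ · 36 · 80 = $1440.

Deadweight loss = $1440 thousand.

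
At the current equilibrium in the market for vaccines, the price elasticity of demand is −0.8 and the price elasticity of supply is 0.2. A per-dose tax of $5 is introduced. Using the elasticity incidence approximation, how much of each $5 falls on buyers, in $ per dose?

Incidence ratio: buyers' share ≈ εs / (εs + |εd|) = 0.2 / (0.2 + 0.8) = 0.2.
So buyers bear ≈ 0.2 × $5 = $1; suppliers bear $4.

Buyers bear ≈ $1 per dose.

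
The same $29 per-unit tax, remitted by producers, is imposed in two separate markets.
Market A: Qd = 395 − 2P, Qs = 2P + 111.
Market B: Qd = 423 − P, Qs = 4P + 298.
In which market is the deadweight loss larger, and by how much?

Market A: pre-tax P* = $71, Q* = 253; post-tax Q = 224; deadweight loss = $420.5.
Market B: pre-tax P* = $25, Q* = 398; post-tax Q = 374.8; deadweight loss = $336.4.
Difference: $420.5 vs $336.4 → market A is larger by $84.1.

Market A, by $84.1.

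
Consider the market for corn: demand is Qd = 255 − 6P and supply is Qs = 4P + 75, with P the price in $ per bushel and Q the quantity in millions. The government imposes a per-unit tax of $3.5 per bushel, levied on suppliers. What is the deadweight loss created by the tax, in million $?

Before the tax: set 255 − 6P = 4P + 75 → P* = $18, Q* = 147.
With the tax collected from suppliers, supply shifts: Qs = 4(P − 3.5) + 75.
Solving gives Q = 138.6 with buyers paying $19.4 and suppliers receiving $15.9 (the $3.5 wedge).
Quantity falls by |ΔQ| = |147 − 138.6| = 8.4.
DWL = ½ · t · |ΔQ| = ½ · 3.5 · 8.4 = $14.7.

Deadweight loss = $14.7 million.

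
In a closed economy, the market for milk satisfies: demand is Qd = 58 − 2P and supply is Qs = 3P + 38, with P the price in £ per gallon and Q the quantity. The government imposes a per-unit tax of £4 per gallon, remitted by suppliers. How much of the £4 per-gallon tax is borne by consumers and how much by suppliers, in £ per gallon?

Consumers bear £2.4 per gallon; suppliers bear £1.6 per gallon.

Before the tax: set 58 − 2P = 3P + 38 → P* = £4, Q* = 50.
With the tax collected from suppliers, supply shifts: Qs = 3(P − 4) + 38.
Solving gives Q = 45.2 with consumers paying £6.4 and suppliers receiving £2.4 (the £4 wedge).
Burden on consumers: £2.4; on suppliers: £1.6. (They sum to £4.)
The less price-elastic side of the market bears the larger share of a per-unit tax.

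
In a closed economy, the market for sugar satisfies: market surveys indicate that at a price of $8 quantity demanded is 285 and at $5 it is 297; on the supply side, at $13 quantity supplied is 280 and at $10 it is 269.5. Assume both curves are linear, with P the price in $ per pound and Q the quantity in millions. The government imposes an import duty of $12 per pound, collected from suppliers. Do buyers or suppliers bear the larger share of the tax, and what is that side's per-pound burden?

Suppliers bear the larger share: $6.4 per pound.

Demand slope: (297 − 285)/(5 − 8) = -4, so Qd = 317 − 4P.
Supply slope: (269.5 − 280)/(10 − 13) = 3.5, so Qs = 3.5P + 234.5.
Without the tax, 317 − 4P = 3.5P + 234.5 gives 7.5P = 82.5, so P* = $11 and Q* = 273.
With the tax collected from suppliers, supply shifts: Qs = 3.5(P − 12) + 234.5.
Solving gives Q = 250.6 with buyers paying $16.6 and suppliers receiving $4.6 (the $12 wedge).
Per-pound burden: buyers $5.6, suppliers $6.4.
Suppliers take the larger share because supply is less price-elastic here (demand slope 4 vs supply slope 3.5).
The less price-elastic side of the market bears the larger share of a per-unit tax.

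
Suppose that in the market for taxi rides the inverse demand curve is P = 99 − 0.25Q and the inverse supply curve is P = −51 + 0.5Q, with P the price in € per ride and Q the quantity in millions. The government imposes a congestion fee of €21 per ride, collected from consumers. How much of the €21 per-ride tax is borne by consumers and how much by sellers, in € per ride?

Consumers bear €7 per ride; sellers bear €14 per ride.

Rewrite in direct form: Qd = 396 − 4P and Qs = 2P + 102.
Without the tax, 396 − 4P = 2P + 102 gives 6P = 294, so P* = €49 and Q* = 200.
With the tax collected from consumers, demand (in seller-price terms) shifts: Qd = 396 − 4(P + 21).
New equilibrium: consumers pay €56, sellers receive €35, Q = 172. (Wedge: Pb − Ps = 21.)
Burden on consumers: €7; on sellers: €14. (They sum to €21.)
The less price-elastic side of the market bears the larger share of a per-unit tax.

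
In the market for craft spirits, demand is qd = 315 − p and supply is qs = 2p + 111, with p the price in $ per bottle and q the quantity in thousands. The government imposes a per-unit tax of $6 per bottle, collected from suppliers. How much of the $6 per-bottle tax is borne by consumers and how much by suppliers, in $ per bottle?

Before the tax: set 315 − p = 2p + 111 → p* = $68, q* = 247.
With the tax collected from suppliers, supply shifts: qs = 2(p − 6) + 111.
New equilibrium: consumers pay $72, suppliers receive $66, q = 243. (Wedge: pb − ps = 6.)
Burden on consumers: $4; on suppliers: $2. (They sum to $6.)

Consumers bear $4 per bottle; suppliers bear $2 per bottle.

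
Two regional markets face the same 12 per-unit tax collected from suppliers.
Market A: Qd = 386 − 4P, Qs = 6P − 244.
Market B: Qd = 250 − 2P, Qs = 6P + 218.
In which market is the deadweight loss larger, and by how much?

Market A: pre-tax P* = 63, Q* = 134; post-tax Q = 105.2; deadweight loss = 172.8.
Market B: pre-tax P* = 4, Q* = 242; post-tax Q = 224; deadweight loss = 108.
Difference: 172.8 vs 108 → market A is larger by 64.8.

Market A, by 64.8.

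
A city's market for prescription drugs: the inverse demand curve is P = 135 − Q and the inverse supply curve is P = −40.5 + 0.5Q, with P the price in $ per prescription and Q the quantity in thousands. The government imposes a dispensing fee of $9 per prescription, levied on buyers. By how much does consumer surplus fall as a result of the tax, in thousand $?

Inverting to Q(P) form: Qd = 135 − P; Qs = 2P + 81.
Without the tax, 135 − P = 2P + 81 gives 3P = 54, so P* = $18 and Q* = 117.
With the tax collected from buyers, demand (in seller-price terms) shifts: Qd = 135 − (P + 9).
New equilibrium: buyers pay $24, sellers receive $15, Q = 111. (Wedge: Pb − Ps = 9.)
ΔCS is the trapezoid between Q = 111 and Q = 117 of height $6: ½ · (117 + 111) · 6 = $684.

Consumer surplus falls by $684 thousand.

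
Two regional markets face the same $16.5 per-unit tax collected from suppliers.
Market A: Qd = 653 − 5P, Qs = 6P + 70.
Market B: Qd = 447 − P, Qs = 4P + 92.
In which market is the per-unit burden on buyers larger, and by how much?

Market B, by $4.2.

Market A: pre-tax P* = $53, Q* = 388; post-tax Q = 343; per-unit burden on buyers = $9.
Market B: pre-tax P* = $71, Q* = 376; post-tax Q = 362.8; per-unit burden on buyers = $13.2.
Difference: $9 vs $13.2 → market B is larger by $4.2.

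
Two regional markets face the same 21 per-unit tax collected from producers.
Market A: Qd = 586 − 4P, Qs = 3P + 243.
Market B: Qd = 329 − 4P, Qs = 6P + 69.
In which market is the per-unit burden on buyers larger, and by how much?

Market A: pre-tax P* = 49, Q* = 390; post-tax Q = 354; per-unit burden on buyers = 9.
Market B: pre-tax P* = 26, Q* = 225; post-tax Q = 174.6; per-unit burden on buyers = 12.6.
Difference: 9 vs 12.6 → market B is larger by 3.6.

Market B, by 3.6.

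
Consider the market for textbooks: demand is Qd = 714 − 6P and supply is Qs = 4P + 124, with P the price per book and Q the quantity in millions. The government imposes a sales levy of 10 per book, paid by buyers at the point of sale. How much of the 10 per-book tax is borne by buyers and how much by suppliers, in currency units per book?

Before the tax: set 714 − 6P = 4P + 124 → P* = 59, Q* = 360.
With the tax collected from buyers, demand (in seller-price terms) shifts: Qd = 714 − 6(P + 10).
Solving gives Q = 336 with buyers paying 63 and suppliers receiving 53 (the 10 wedge).
Burden on buyers: 4; on suppliers: 6. (They sum to 10.)
The less price-elastic side of the market bears the larger share of a per-unit tax.

Buyers bear 4 per book; suppliers bear 6 per book.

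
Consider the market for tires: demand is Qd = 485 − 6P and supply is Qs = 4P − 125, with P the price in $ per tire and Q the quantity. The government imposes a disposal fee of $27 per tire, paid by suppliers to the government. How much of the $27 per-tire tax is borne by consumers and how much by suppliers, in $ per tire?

Consumers bear $10.8 per tire; suppliers bear $16.2 per tire.

Without the tax, 485 − 6P = 4P − 125 gives 10P = 610, so P* = $61 and Q* = 119.
With the tax collected from suppliers, supply shifts: Qs = 4(P − 27) − 125.
Solving gives Q = 54.2 with consumers paying $71.8 and suppliers receiving $44.8 (the $27 wedge).
Burden on consumers: $10.8; on suppliers: $16.2. (They sum to $27.)
The less price-elastic side of the market bears the larger share of a per-unit tax.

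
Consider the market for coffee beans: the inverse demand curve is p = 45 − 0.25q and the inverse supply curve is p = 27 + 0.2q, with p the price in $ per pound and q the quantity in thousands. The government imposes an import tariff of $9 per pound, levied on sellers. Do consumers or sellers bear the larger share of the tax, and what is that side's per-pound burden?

Consumers bear the larger share: $5 per pound.

Inverting to q(p) form: qd = 180 − 4p; qs = 5p − 135.
Without the tax, 180 − 4p = 5p − 135 gives 9p = 315, so p* = $35 and q* = 40.
With the tax collected from sellers, supply shifts: qs = 5(p − 9) − 135.
New equilibrium: consumers pay $40, sellers receive $31, q = 20. (Wedge: pb − ps = 9.)
Per-pound burden: consumers $5, sellers $4.
Consumers take the larger share because demand is less price-elastic here (demand slope 4 vs supply slope 5).
The less price-elastic side of the market bears the larger share of a per-unit tax.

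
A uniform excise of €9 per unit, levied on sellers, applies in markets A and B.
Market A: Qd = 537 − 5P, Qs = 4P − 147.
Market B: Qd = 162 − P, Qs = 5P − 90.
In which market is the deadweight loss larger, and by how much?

Market A, by €56.25.

Market A: pre-tax P* = €76, Q* = 157; post-tax Q = 137; deadweight loss = €90.
Market B: pre-tax P* = €42, Q* = 120; post-tax Q = 112.5; deadweight loss = €33.75.
Difference: €90 vs €33.75 → market A is larger by €56.25.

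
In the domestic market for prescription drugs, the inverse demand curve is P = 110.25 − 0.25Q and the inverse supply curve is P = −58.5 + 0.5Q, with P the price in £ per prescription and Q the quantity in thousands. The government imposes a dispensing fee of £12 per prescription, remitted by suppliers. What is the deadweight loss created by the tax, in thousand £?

Deadweight loss = £96 thousand.

Rewrite in direct form: Qd = 441 − 4P and Qs = 2P + 117.
Before the tax: set 441 − 4P = 2P + 117 → P* = £54, Q* = 225.
With the tax collected from suppliers, supply shifts: Qs = 2(P − 12) + 117.
Solving gives Q = 209 with buyers paying £58 and suppliers receiving £46 (the £12 wedge).
Quantity falls by |ΔQ| = |225 − 209| = 16.
DWL = ½ · t · |ΔQ| = ½ · 12 · 16 = £96.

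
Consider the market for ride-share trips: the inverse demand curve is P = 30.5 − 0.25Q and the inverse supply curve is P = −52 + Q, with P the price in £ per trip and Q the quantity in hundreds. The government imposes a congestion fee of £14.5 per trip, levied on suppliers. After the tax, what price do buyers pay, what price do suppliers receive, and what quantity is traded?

Buyers pay £16.9; suppliers receive £2.4; quantity = 54.4.

Inverting to Q(P) form: Qd = 122 − 4P; Qs = P + 52.
Without the tax, 122 − 4P = P + 52 gives 5P = 70, so P* = £14 and Q* = 66.
With the tax collected from suppliers, supply shifts: Qs = (P − 14.5) + 52.
Solving gives Q = 54.4 with buyers paying £16.9 and suppliers receiving £2.4 (the £14.5 wedge).
The less price-elastic side of the market bears the larger share of a per-unit tax.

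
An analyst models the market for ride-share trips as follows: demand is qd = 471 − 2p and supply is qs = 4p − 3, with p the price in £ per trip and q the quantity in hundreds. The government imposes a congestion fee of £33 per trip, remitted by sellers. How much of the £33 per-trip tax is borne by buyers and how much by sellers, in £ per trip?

Buyers bear £22 per trip; sellers bear £11 per trip.

Without the tax, 471 − 2p = 4p − 3 gives 6p = 474, so p* = £79 and q* = 313.
With the tax collected from sellers, supply shifts: qs = 4(p − 33) − 3.
Solving gives q = 269 with buyers paying £101 and sellers receiving £68 (the £33 wedge).
Burden on buyers: £22; on sellers: £11. (They sum to £33.)
The less price-elastic side of the market bears the larger share of a per-unit tax.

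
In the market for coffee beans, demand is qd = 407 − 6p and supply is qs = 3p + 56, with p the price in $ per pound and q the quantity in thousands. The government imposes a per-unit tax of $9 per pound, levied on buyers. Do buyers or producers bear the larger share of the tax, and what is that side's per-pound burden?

Before the tax: set 407 − 6p = 3p + 56 → p* = $39, q* = 173.
With the tax collected from buyers, demand (in seller-price terms) shifts: qd = 407 − 6(p + 9).
Solving gives q = 155 with buyers paying $42 and producers receiving $33 (the $9 wedge).
Per-pound burden: buyers $3, producers $6.
Producers take the larger share because supply is less price-elastic here (demand slope 6 vs supply slope 3).
The less price-elastic side of the market bears the larger share of a per-unit tax.

Producers bear the larger share: $6 per pound.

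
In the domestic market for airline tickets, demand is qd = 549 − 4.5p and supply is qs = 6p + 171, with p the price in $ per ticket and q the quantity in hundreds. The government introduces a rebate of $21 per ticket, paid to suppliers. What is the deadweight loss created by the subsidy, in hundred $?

Deadweight loss = $567 hundred.

Before the subsidy: set 549 − 4.5p = 6p + 171 → p* = $36, q* = 387.
With a per-unit subsidy paid to suppliers, each receives p + 21 per unit sold, so supply becomes qs = 6(p + 21) + 171.
Solving gives q = 441 with buyers paying $24 and suppliers receiving $45 (the $21 wedge).
Quantity rises by |ΔQ| = |387 − 441| = 54.
DWL = ½ · t · |ΔQ| = ½ · 21 · 54 = $567.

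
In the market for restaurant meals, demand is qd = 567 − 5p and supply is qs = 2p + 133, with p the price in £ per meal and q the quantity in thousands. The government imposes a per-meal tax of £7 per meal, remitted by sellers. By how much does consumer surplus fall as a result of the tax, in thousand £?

Before the tax: set 567 − 5p = 2p + 133 → p* = £62, q* = 257.
With the tax collected from sellers, supply shifts: qs = 2(p − 7) + 133.
New equilibrium: consumers pay £64, sellers receive £57, q = 247. (Wedge: pb − ps = 7.)
ΔCS is the trapezoid between Q = 247 and Q = 257 of height £2: ½ · (257 + 247) · 2 = £504.

Consumer surplus falls by £504 thousand.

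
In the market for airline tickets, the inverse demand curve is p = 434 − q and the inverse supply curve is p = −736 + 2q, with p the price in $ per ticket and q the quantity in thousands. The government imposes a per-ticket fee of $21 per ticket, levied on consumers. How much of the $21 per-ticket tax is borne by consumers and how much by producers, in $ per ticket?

Inverting to q(p) form: qd = 434 − p; qs = 0.5p + 368.
Without the tax, 434 − p = 0.5p + 368 gives 1.5p = 66, so p* = $44 and q* = 390.
With the tax collected from consumers, demand (in seller-price terms) shifts: qd = 434 − (p + 21).
New equilibrium: consumers pay $51, producers receive $30, q = 383. (Wedge: pb − ps = 21.)
Burden on consumers: $7; on producers: $14. (They sum to $21.)

Consumers bear $7 per ticket; producers bear $14 per ticket.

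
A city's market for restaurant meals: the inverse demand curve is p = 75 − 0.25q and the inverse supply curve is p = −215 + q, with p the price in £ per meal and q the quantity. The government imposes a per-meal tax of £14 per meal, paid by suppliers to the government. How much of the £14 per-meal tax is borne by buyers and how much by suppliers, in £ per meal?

Rewrite in direct form: qd = 300 − 4p and qs = p + 215.
Without the tax, 300 − 4p = p + 215 gives 5p = 85, so p* = £17 and q* = 232.
With the tax collected from suppliers, supply shifts: qs = (p − 14) + 215.
New equilibrium: buyers pay £19.8, suppliers receive £5.8, q = 220.8. (Wedge: pb − ps = 14.)
Burden on buyers: £2.8; on suppliers: £11.2. (They sum to £14.)

Buyers bear £2.8 per meal; suppliers bear £11.2 per meal.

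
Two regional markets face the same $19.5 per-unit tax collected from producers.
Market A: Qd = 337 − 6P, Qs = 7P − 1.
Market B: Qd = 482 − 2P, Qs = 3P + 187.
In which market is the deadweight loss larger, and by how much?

Market A: pre-tax P* = $26, Q* = 181; post-tax Q = 118; deadweight loss = $614.25.
Market B: pre-tax P* = $59, Q* = 364; post-tax Q = 340.6; deadweight loss = $228.15.
Difference: $614.25 vs $228.15 → market A is larger by $386.1.

Market A, by $386.1.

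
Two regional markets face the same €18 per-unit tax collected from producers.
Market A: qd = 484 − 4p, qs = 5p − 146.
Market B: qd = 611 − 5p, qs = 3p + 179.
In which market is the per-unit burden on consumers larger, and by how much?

Market A: pre-tax p* = €70, q* = 204; post-tax q = 164; per-unit burden on consumers = €10.
Market B: pre-tax p* = €54, q* = 341; post-tax q = 307.25; per-unit burden on consumers = €6.75.
Difference: €10 vs €6.75 → market A is larger by €3.25.

Market A, by €3.25.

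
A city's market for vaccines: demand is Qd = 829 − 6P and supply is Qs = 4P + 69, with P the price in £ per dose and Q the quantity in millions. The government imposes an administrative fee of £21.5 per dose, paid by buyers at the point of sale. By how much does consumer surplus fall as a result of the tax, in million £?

Consumer surplus falls by £2985.92 million.

Without the tax, 829 − 6P = 4P + 69 gives 10P = 760, so P* = £76 and Q* = 373.
With the tax collected from buyers, demand (in seller-price terms) shifts: Qd = 829 − 6(P + 21.5).
Solving gives Q = 321.4 with buyers paying £84.6 and producers receiving £63.1 (the £21.5 wedge).
ΔCS is the trapezoid between Q = 321.4 and Q = 373 of height £8.6: ½ · (373 + 321.4) · 8.6 = £2985.92.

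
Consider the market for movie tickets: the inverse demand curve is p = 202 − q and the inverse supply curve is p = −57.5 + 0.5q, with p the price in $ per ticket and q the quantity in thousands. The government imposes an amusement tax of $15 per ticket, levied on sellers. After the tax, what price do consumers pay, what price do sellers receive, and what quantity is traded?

Consumers pay $39; sellers receive $24; quantity = 163.

Rewrite in direct form: qd = 202 − p and qs = 2p + 115.
Before the tax: set 202 − p = 2p + 115 → p* = $29, q* = 173.
With the tax collected from sellers, supply shifts: qs = 2(p − 15) + 115.
New equilibrium: consumers pay $39, sellers receive $24, q = 163. (Wedge: pb − ps = 15.)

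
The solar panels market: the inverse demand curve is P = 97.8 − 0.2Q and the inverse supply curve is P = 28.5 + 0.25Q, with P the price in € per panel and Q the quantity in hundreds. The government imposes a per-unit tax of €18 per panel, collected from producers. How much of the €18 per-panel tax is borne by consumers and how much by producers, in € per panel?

Consumers bear €8 per panel; producers bear €10 per panel.

Inverting to Q(P) form: Qd = 489 − 5P; Qs = 4P − 114.
Before the tax: set 489 − 5P = 4P − 114 → P* = €67, Q* = 154.
With the tax collected from producers, supply shifts: Qs = 4(P − 18) − 114.
New equilibrium: consumers pay €75, producers receive €57, Q = 114. (Wedge: Pb − Ps = 18.)
Burden on consumers: €8; on producers: €10. (They sum to €18.)
The less price-elastic side of the market bears the larger share of a per-unit tax.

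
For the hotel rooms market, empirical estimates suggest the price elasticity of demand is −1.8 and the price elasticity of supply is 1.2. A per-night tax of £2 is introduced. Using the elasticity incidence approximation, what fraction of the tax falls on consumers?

Consumers' share ≈ 0.4.

Incidence ratio: consumers' share ≈ εs / (εs + |εd|) = 1.2 / (1.2 + 1.8) = 0.4.
Supply is the less elastic side, so consumers bear the smaller share.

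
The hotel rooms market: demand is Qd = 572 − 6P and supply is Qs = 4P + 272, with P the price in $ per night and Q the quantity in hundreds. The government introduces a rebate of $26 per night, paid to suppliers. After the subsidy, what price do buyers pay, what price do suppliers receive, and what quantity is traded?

Without the subsidy, 572 − 6P = 4P + 272 gives 10P = 300, so P* = $30 and Q* = 392.
With a per-unit subsidy paid to suppliers, each receives P + 26 per unit sold, so supply becomes Qs = 4(P + 26) + 272.
New equilibrium: buyers pay $19.6, suppliers receive $45.6, Q = 454.4. (Wedge: Pb − Ps = −26.)

Buyers pay $19.6; suppliers receive $45.6; quantity = 454.4.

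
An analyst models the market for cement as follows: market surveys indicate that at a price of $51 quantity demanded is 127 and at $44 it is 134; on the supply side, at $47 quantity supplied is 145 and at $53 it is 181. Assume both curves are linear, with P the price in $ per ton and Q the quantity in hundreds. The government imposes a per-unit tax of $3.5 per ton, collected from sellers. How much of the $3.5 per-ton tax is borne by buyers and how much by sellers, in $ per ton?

Buyers bear $3 per ton; sellers bear $0.5 per ton.

Demand slope: (134 − 127)/(44 − 51) = -1, so Qd = 178 − P.
Supply slope: (181 − 145)/(53 − 47) = 6, so Qs = 6P − 137.
Without the tax, 178 − P = 6P − 137 gives 7P = 315, so P* = $45 and Q* = 133.
With the tax collected from sellers, supply shifts: Qs = 6(P − 3.5) − 137.
New equilibrium: buyers pay $48, sellers receive $44.5, Q = 130. (Wedge: Pb − Ps = 3.5.)
Burden on buyers: $3; on sellers: $0.5. (They sum to $3.5.)
The less price-elastic side of the market bears the larger share of a per-unit tax.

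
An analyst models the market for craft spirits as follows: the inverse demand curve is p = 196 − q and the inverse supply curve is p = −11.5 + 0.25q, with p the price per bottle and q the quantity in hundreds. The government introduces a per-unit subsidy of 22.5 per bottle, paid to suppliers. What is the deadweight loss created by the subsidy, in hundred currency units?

Inverting to q(p) form: qd = 196 − p; qs = 4p + 46.
Before the subsidy: set 196 − p = 4p + 46 → p* = 30, q* = 166.
With a per-unit subsidy paid to suppliers, each receives p + 22.5 per unit sold, so supply becomes qs = 4(p + 22.5) + 46.
New equilibrium: consumers pay 12, suppliers receive 34.5, q = 184. (Wedge: pb − ps = −22.5.)
Quantity rises by |ΔQ| = |166 − 184| = 18.
DWL = ½ · t · |ΔQ| = ½ · 22.5 · 18 = 202.5.

Deadweight loss = 202.5 hundred.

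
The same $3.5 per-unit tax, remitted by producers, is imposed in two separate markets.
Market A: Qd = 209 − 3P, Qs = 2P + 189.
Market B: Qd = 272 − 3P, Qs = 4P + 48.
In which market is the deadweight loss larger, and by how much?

Market A: pre-tax P* = $4, Q* = 197; post-tax Q = 192.8; deadweight loss = $7.35.
Market B: pre-tax P* = $32, Q* = 176; post-tax Q = 170; deadweight loss = $10.5.
Difference: $7.35 vs $10.5 → market B is larger by $3.15.

Market B, by $3.15.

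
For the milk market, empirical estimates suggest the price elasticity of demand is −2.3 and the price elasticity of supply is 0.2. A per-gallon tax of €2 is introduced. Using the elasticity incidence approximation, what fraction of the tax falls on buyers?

Incidence ratio: buyers' share ≈ εs / (εs + |εd|) = 0.2 / (0.2 + 2.3) = 0.08.
Supply is the less elastic side, so buyers bear the smaller share.

Buyers' share ≈ 0.08.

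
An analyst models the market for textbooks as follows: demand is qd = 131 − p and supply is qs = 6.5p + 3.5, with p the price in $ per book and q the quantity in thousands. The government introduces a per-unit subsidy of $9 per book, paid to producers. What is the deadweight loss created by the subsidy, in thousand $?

Before the subsidy: set 131 − p = 6.5p + 3.5 → p* = $17, q* = 114.
With a per-unit subsidy paid to producers, each receives p + 9 per unit sold, so supply becomes qs = 6.5(p + 9) + 3.5.
Solving gives q = 121.8 with buyers paying $9.2 and producers receiving $18.2 (the $9 wedge).
Quantity rises by |ΔQ| = |114 − 121.8| = 7.8.
DWL = ½ · t · |ΔQ| = ½ · 9 · 7.8 = $35.1.

Deadweight loss = $35.1 thousand.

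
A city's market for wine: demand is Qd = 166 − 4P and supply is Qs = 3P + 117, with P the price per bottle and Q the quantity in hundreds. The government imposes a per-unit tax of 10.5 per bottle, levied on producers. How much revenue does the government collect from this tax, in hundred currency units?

Tax revenue = 1260 hundred.

Without the tax, 166 − 4P = 3P + 117 gives 7P = 49, so P* = 7 and Q* = 138.
With the tax collected from producers, supply shifts: Qs = 3(P − 10.5) + 117.
New equilibrium: buyers pay 11.5, producers receive 1, Q = 120. (Wedge: Pb − Ps = 10.5.)
Revenue = t · Q = 10.5 · 120 = 1260.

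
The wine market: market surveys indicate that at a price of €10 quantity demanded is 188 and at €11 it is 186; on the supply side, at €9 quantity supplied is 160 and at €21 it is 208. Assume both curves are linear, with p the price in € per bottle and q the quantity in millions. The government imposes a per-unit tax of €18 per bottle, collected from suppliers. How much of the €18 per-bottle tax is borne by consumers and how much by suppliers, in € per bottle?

Consumers bear €12 per bottle; suppliers bear €6 per bottle.

Demand slope: (186 − 188)/(11 − 10) = -2, so qd = 208 − 2p.
Supply slope: (208 − 160)/(21 − 9) = 4, so qs = 4p + 124.
Without the tax, 208 − 2p = 4p + 124 gives 6p = 84, so p* = €14 and q* = 180.
With the tax collected from suppliers, supply shifts: qs = 4(p − 18) + 124.
Solving gives q = 156 with consumers paying €26 and suppliers receiving €8 (the €18 wedge).
Burden on consumers: €12; on suppliers: €6. (They sum to €18.)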